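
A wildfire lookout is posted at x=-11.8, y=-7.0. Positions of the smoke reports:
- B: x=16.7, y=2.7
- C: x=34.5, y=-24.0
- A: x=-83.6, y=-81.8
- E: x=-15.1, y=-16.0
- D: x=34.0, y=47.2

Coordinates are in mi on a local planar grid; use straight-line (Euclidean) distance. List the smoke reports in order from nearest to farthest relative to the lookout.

E, B, C, D, A

Computing each straight-line distance from x=-11.8, y=-7.0:
E x=-15.1, y=-16.0: 9.6 mi
B x=16.7, y=2.7: 30.1 mi
C x=34.5, y=-24.0: 49.3 mi
D x=34.0, y=47.2: 71.0 mi
A x=-83.6, y=-81.8: 103.7 mi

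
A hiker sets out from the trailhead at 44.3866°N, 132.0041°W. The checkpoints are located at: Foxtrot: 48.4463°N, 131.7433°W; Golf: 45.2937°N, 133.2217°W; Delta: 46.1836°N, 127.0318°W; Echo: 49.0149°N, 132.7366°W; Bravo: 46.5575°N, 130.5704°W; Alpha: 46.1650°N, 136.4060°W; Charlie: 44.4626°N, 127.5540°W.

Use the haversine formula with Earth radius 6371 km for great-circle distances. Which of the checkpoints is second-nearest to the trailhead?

Distances from the trailhead (44.3866°N, 132.0041°W):
Golf: 139.2 km
Bravo: 266.0 km
Charlie: 353.5 km
Alpha: 397.1 km
Delta: 437.2 km
Foxtrot: 451.9 km
Echo: 517.7 km
The second-nearest is Bravo at 266.0 km.

Bravo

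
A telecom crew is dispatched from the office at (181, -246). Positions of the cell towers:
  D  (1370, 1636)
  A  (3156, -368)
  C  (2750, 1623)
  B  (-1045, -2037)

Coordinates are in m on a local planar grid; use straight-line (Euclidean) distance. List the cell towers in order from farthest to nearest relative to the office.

Distance from the office at (181, -246) to each:
C (2750, 1623): 3176.9 m
A (3156, -368): 2977.5 m
D (1370, 1636): 2226.1 m
B (-1045, -2037): 2170.4 m

C, A, D, B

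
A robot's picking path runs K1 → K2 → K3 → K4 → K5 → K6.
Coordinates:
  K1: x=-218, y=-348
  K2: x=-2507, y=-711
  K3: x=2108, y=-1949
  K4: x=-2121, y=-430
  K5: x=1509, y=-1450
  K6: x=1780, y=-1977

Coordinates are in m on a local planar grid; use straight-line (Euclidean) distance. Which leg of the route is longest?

K2–K3

Leg distances:
K1→K2: 2317.6 m
K2→K3: 4778.2 m
K3→K4: 4493.5 m
K4→K5: 3770.6 m
K5→K6: 592.6 m
The longest leg is K2–K3 at 4778.2 m.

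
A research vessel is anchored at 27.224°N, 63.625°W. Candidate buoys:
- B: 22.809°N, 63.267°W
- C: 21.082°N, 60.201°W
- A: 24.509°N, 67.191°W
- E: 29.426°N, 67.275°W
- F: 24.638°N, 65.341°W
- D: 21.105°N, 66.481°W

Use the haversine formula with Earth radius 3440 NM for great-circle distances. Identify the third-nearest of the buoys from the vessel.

Distances from the vessel (27.224°N, 63.625°W):
F: 180.8 NM
E: 233.8 NM
A: 252.3 NM
B: 265.8 NM
D: 399.3 NM
C: 413.7 NM
The third-nearest is A at 252.3 NM.

A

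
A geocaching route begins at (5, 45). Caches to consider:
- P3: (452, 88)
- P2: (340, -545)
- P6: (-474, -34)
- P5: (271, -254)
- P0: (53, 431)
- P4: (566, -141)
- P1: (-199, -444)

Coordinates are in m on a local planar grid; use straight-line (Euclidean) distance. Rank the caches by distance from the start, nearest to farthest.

P0, P5, P3, P6, P1, P4, P2

Distances from the start:
P0 (53, 431): 389.0 m
P5 (271, -254): 400.2 m
P3 (452, 88): 449.1 m
P6 (-474, -34): 485.5 m
P1 (-199, -444): 529.8 m
P4 (566, -141): 591.0 m
P2 (340, -545): 678.5 m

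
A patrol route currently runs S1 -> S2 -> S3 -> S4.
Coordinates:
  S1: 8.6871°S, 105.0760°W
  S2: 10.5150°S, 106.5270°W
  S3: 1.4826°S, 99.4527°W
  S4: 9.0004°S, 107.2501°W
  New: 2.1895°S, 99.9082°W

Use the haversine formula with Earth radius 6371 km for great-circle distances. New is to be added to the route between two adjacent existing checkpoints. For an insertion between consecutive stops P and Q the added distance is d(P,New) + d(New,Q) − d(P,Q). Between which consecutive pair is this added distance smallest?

between S2 and S3

Added distance for inserting New between each consecutive pair:
S1–S2: 1842.7 km
S2–S3: 0.4 km
S3–S4: 2.5 km
Smallest added distance is 0.4 km, inserting between S2 and S3.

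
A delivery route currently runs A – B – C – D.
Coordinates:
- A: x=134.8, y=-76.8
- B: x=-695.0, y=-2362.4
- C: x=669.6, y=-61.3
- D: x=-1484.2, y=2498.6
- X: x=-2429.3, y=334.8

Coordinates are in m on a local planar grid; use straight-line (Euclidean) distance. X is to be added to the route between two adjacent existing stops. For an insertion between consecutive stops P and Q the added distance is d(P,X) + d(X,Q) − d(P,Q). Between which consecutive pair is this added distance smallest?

between C and D

Added distance for inserting X between each consecutive pair:
A–B: 3372.0 m
B–C: 3655.5 m
C–D: 2139.9 m
Smallest added distance is 2139.9 m, inserting between C and D.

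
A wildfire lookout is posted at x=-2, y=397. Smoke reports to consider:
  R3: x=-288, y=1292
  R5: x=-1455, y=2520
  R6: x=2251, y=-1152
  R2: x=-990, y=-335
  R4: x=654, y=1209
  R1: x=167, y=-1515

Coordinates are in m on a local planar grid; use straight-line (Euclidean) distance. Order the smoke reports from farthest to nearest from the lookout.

Distances from the lookout:
R6 x=2251, y=-1152: 2734.1 m
R5 x=-1455, y=2520: 2572.6 m
R1 x=167, y=-1515: 1919.5 m
R2 x=-990, y=-335: 1229.6 m
R4 x=654, y=1209: 1043.9 m
R3 x=-288, y=1292: 939.6 m

R6, R5, R1, R2, R4, R3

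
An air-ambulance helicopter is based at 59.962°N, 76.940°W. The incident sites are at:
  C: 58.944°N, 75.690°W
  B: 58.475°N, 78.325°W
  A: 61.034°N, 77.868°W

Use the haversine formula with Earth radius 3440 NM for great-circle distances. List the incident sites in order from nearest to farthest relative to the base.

Distances from the base:
A 61.034°N, 77.868°W: 70.0 NM
C 58.944°N, 75.690°W: 72.0 NM
B 58.475°N, 78.325°W: 98.9 NM

A, C, B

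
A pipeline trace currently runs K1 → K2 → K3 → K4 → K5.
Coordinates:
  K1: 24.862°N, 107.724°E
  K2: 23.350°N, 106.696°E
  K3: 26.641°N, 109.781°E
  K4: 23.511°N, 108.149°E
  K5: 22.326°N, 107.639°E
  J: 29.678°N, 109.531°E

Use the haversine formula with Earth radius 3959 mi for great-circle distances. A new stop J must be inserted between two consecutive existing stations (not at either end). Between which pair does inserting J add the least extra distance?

Added distance for inserting J between each consecutive pair:
K1–K2: 698.8 mi
K2–K3: 383.1 mi
K3–K4: 405.8 mi
K4–K5: 867.9 mi
Smallest added distance is 383.1 mi, inserting between K2 and K3.

between K2 and K3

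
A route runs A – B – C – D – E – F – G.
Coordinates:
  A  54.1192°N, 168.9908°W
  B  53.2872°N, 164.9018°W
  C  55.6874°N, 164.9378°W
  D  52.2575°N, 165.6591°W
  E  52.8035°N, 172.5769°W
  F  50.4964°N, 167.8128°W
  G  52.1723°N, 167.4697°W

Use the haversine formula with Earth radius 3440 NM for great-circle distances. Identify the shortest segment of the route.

F–G

Leg distances:
A→B: 153.6 NM
B→C: 144.1 NM
C→D: 207.5 NM
D→E: 254.7 NM
E→F: 225.1 NM
F→G: 101.4 NM
The shortest leg is F–G at 101.4 NM.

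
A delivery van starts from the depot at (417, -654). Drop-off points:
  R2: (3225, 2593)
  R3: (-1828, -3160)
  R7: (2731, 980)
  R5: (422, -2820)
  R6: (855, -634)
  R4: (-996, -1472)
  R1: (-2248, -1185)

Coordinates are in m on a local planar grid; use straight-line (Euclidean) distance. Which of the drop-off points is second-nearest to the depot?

R4

Distances from the depot ((417, -654)):
R6: 438.5 m
R4: 1632.7 m
R5: 2166.0 m
R1: 2717.4 m
R7: 2832.8 m
R3: 3364.5 m
R2: 4292.8 m
The second-nearest is R4 at 1632.7 m.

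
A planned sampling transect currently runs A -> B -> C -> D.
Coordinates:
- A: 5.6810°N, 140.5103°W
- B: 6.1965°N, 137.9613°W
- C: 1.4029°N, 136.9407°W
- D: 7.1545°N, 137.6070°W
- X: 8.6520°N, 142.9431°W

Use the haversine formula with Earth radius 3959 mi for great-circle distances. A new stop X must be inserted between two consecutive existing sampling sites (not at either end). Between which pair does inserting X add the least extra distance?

between A and B

Added distance for inserting X between each consecutive pair:
A–B: 466.9 mi
B–C: 691.7 mi
C–D: 628.6 mi
Smallest added distance is 466.9 mi, inserting between A and B.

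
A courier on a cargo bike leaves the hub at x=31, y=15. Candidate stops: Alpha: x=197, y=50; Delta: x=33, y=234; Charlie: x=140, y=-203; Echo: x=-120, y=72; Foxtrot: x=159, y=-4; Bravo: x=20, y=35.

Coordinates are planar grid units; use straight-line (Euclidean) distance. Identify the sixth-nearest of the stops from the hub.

Charlie

Distances from the hub (x=31, y=15):
Bravo: 22.8
Foxtrot: 129.4
Echo: 161.4
Alpha: 169.6
Delta: 219.0
Charlie: 243.7
The sixth-nearest is Charlie at 243.7.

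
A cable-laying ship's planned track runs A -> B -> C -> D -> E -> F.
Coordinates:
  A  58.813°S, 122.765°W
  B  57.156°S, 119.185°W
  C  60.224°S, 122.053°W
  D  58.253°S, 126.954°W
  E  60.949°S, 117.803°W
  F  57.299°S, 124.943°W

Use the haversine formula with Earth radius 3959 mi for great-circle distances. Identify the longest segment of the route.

D–E

Leg distances:
A→B: 174.0 mi
B→C: 235.6 mi
C→D: 220.2 mi
D→E: 369.8 mi
E→F: 357.0 mi
The longest leg is D–E at 369.8 mi.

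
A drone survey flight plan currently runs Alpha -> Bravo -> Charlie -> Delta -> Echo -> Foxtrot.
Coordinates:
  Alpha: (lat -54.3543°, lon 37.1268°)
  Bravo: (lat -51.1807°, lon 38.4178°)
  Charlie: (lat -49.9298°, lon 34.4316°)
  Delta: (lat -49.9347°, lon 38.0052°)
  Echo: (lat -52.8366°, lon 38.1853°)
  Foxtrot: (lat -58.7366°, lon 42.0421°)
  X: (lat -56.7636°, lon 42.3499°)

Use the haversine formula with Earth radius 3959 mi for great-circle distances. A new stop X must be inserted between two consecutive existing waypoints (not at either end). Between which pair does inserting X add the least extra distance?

between Echo and Foxtrot

Added distance for inserting X between each consecutive pair:
Alpha–Bravo: 454.8 mi
Bravo–Charlie: 795.6 mi
Charlie–Delta: 918.9 mi
Delta–Echo: 621.7 mi
Echo–Foxtrot: 20.5 mi
Smallest added distance is 20.5 mi, inserting between Echo and Foxtrot.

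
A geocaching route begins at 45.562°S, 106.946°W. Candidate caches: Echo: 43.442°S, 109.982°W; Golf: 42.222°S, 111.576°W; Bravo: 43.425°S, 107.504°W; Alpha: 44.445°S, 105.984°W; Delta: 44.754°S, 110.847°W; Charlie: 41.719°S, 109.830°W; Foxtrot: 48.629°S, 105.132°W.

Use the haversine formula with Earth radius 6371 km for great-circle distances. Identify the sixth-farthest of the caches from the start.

Distance to each, sorted:
Golf: 524.8 km
Charlie: 486.2 km
Foxtrot: 367.6 km
Echo: 336.9 km
Delta: 318.8 km
Bravo: 241.7 km
Alpha: 145.4 km
The sixth-farthest is Bravo at 241.7 km.

Bravo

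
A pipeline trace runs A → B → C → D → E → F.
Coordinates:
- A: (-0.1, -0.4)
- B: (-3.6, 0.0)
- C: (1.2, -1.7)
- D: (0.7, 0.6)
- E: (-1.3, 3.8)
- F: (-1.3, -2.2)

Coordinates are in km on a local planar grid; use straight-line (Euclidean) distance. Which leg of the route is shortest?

Leg distances:
A→B: 3.5 km
B→C: 5.1 km
C→D: 2.4 km
D→E: 3.8 km
E→F: 6.0 km
The shortest leg is C–D at 2.4 km.

C–D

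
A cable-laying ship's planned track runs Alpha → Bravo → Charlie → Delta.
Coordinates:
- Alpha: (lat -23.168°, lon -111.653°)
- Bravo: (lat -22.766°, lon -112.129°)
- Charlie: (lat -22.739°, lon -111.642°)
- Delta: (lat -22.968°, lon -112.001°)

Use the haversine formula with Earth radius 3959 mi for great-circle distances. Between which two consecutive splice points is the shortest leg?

Leg distances:
Alpha→Bravo: 41.1 mi
Bravo→Charlie: 31.1 mi
Charlie→Delta: 27.8 mi
The shortest leg is Charlie–Delta at 27.8 mi.

Charlie–Delta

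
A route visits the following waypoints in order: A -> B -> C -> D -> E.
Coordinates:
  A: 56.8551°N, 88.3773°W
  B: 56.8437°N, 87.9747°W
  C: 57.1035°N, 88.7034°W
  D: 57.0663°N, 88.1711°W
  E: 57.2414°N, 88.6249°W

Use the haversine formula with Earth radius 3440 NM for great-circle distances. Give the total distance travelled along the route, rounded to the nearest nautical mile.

Leg distances:
A→B: 13.2 NM  (cumulative 13.2 NM)
B→C: 28.5 NM  (cumulative 41.7 NM)
C→D: 17.5 NM  (cumulative 59.2 NM)
D→E: 18.1 NM  (cumulative 77.4 NM)
Total route length ≈ 77 NM.

77 NM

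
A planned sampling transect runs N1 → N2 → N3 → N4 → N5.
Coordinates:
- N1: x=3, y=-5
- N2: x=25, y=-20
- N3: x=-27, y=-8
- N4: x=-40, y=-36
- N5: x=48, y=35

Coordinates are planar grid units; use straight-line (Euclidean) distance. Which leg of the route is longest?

Leg distances:
N1→N2: 26.6
N2→N3: 53.4
N3→N4: 30.9
N4→N5: 113.1
The longest leg is N4–N5 at 113.1.

N4–N5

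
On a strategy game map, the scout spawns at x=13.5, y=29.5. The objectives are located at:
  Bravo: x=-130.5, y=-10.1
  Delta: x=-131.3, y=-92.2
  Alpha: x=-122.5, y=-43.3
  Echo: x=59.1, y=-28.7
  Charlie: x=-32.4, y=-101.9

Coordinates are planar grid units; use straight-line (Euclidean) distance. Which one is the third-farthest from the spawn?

Distances from the spawn (x=13.5, y=29.5):
Delta: 189.2
Alpha: 154.3
Bravo: 149.3
Charlie: 139.2
Echo: 73.9
The third-farthest is Bravo at 149.3.

Bravo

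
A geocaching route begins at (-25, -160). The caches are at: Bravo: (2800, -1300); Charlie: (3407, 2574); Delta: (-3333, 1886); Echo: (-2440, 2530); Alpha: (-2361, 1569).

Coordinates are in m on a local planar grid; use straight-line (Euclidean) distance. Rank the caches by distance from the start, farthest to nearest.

Distance from the start at (-25, -160) to each:
Charlie (3407, 2574): 4387.9 m
Delta (-3333, 1886): 3889.6 m
Echo (-2440, 2530): 3615.0 m
Bravo (2800, -1300): 3046.3 m
Alpha (-2361, 1569): 2906.3 m

Charlie, Delta, Echo, Bravo, Alpha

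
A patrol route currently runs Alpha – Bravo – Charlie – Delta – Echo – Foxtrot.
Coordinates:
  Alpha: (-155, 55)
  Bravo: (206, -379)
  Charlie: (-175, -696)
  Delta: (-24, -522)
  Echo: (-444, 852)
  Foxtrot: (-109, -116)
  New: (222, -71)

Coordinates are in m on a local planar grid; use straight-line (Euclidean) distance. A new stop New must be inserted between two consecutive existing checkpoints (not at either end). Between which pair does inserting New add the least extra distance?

Added distance for inserting New between each consecutive pair:
Alpha–Bravo: 141.4 m
Bravo–Charlie: 553.2 m
Charlie–Delta: 1023.8 m
Delta–Echo: 215.2 m
Echo–Foxtrot: 447.9 m
Smallest added distance is 141.4 m, inserting between Alpha and Bravo.

between Alpha and Bravo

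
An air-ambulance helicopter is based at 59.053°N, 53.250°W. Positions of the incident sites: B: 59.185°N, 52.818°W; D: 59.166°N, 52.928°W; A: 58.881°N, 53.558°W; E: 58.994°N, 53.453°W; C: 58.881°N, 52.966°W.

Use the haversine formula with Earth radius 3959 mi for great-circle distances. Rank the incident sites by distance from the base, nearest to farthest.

Computing each great-circle distance from 59.053°N, 53.250°W:
E 58.994°N, 53.453°W: 8.3 mi
D 59.166°N, 52.928°W: 13.8 mi
C 58.881°N, 52.966°W: 15.6 mi
A 58.881°N, 53.558°W: 16.2 mi
B 59.185°N, 52.818°W: 17.8 mi

E, D, C, A, B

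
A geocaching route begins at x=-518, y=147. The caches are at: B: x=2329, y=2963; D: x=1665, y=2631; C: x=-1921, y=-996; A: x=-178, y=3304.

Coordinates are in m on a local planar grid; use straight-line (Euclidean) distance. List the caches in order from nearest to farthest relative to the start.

C, A, D, B

Distances from the start:
C x=-1921, y=-996: 1809.7 m
A x=-178, y=3304: 3175.3 m
D x=1665, y=2631: 3306.9 m
B x=2329, y=2963: 4004.4 m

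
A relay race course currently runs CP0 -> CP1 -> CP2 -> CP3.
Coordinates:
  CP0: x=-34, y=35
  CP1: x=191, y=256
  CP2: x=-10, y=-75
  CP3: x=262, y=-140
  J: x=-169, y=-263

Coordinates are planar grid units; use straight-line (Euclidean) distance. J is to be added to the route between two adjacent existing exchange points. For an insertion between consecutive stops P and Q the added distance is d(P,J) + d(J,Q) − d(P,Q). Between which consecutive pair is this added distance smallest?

Added distance for inserting J between each consecutive pair:
CP0–CP1: 643.4
CP1–CP2: 490.6
CP2–CP3: 414.8
Smallest added distance is 414.8, inserting between CP2 and CP3.

between CP2 and CP3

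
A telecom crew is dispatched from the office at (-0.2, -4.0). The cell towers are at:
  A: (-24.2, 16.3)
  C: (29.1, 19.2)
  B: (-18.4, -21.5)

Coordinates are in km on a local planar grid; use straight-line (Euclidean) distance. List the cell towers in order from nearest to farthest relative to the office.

Computing each straight-line distance from (-0.2, -4.0):
B (-18.4, -21.5): 25.2 km
A (-24.2, 16.3): 31.4 km
C (29.1, 19.2): 37.4 km

B, A, C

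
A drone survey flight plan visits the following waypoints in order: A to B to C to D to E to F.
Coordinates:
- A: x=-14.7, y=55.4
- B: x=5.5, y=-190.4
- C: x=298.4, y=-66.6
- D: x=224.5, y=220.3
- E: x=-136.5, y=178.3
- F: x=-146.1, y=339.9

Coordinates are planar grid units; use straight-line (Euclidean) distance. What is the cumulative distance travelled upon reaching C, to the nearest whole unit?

Leg distances:
A→B: 246.6  (cumulative 246.6)
B→C: 318.0  (cumulative 564.6)
Cumulative distance at C ≈ 565.

565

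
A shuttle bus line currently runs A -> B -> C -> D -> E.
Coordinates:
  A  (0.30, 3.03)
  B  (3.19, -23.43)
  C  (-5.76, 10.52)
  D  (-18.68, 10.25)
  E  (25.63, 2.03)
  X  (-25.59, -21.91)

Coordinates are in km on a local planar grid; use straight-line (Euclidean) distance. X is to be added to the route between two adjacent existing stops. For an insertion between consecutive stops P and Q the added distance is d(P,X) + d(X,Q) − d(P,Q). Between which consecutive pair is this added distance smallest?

Added distance for inserting X between each consecutive pair:
A–B: 38.2 km
B–C: 31.7 km
C–D: 58.0 km
D–E: 44.4 km
Smallest added distance is 31.7 km, inserting between B and C.

between B and C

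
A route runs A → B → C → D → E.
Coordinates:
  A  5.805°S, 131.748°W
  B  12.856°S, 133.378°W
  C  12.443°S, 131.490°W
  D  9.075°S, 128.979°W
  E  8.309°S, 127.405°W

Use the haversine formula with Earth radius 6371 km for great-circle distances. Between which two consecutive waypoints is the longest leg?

Leg distances:
A→B: 804.1 km
B→C: 209.9 km
C→D: 464.2 km
D→E: 192.8 km
The longest leg is A–B at 804.1 km.

A–B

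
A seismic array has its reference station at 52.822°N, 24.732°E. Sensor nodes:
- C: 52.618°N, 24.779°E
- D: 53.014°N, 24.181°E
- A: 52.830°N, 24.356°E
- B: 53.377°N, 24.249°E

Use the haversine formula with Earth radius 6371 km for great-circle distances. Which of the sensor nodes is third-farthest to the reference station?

A

Distances from the reference station (52.822°N, 24.732°E):
B: 69.6 km
D: 42.7 km
A: 25.3 km
C: 22.9 km
The third-farthest is A at 25.3 km.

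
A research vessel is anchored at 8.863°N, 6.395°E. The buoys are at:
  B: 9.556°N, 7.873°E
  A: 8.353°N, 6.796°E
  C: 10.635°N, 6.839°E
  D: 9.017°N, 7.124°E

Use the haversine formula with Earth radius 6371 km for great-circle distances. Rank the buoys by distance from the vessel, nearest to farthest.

Computing each great-circle distance from 8.863°N, 6.395°E:
A 8.353°N, 6.796°E: 71.8 km
D 9.017°N, 7.124°E: 81.9 km
B 9.556°N, 7.873°E: 179.6 km
C 10.635°N, 6.839°E: 203.0 km

A, D, B, C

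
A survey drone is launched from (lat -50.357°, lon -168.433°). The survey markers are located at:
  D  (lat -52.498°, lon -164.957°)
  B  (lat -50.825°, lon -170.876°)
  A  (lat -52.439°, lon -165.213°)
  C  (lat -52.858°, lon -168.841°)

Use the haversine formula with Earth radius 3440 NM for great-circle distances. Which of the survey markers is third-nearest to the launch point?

A

Distances from the launch point ((lat -50.357°, lon -168.433°)):
B: 97.3 NM
C: 150.9 NM
A: 173.7 NM
D: 182.9 NM
The third-nearest is A at 173.7 NM.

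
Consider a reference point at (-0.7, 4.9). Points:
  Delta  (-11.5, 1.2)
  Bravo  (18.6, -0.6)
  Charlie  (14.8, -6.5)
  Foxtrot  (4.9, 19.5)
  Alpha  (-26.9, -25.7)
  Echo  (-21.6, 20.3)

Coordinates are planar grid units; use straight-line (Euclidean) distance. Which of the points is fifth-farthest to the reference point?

Distances from the reference point ((-0.7, 4.9)):
Alpha: 40.3
Echo: 26.0
Bravo: 20.1
Charlie: 19.2
Foxtrot: 15.6
Delta: 11.4
The fifth-farthest is Foxtrot at 15.6.

Foxtrot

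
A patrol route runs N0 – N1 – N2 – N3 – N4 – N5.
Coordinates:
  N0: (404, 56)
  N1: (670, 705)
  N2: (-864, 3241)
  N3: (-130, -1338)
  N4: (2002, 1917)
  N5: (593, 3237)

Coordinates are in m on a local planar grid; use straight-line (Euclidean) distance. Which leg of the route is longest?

Leg distances:
N0→N1: 701.4 m
N1→N2: 2963.9 m
N2→N3: 4637.5 m
N3→N4: 3891.1 m
N4→N5: 1930.7 m
The longest leg is N2–N3 at 4637.5 m.

N2–N3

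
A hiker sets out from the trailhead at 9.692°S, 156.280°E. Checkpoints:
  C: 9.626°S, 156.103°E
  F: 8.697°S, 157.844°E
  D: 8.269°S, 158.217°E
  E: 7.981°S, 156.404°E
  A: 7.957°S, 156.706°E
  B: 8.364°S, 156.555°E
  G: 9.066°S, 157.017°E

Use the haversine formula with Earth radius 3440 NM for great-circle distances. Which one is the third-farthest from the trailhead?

Distances from the trailhead (9.692°S, 156.280°E):
D: 143.2 NM
F: 110.3 NM
A: 107.2 NM
E: 103.0 NM
B: 81.4 NM
G: 57.6 NM
C: 11.2 NM
The third-farthest is A at 107.2 NM.

A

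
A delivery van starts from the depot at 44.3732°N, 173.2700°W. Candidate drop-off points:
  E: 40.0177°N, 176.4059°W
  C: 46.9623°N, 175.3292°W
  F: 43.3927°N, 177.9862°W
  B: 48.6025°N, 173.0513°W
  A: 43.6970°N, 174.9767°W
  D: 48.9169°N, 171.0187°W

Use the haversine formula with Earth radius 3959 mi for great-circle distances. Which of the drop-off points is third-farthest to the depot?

Distances from the depot (44.3732°N, 173.2700°W):
E: 341.0 mi
D: 331.6 mi
B: 292.4 mi
F: 244.4 mi
C: 204.7 mi
A: 96.8 mi
The third-farthest is B at 292.4 mi.

B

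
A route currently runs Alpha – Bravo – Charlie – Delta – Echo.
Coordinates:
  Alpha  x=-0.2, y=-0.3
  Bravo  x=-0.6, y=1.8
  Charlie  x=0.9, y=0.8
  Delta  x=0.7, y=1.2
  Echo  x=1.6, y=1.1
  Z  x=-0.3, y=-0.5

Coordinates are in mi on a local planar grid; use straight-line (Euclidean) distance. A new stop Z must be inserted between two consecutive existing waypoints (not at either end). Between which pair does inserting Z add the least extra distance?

between Alpha and Bravo

Added distance for inserting Z between each consecutive pair:
Alpha–Bravo: 0.4 mi
Bravo–Charlie: 2.3 mi
Charlie–Delta: 3.3 mi
Delta–Echo: 3.6 mi
Smallest added distance is 0.4 mi, inserting between Alpha and Bravo.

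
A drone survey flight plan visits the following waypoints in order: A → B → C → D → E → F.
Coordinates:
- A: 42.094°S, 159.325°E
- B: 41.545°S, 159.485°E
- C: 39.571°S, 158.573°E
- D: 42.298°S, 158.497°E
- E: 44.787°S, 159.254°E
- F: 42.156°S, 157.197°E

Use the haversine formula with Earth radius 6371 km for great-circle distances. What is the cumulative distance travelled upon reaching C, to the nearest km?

295 km

Leg distances:
A→B: 62.5 km  (cumulative 62.5 km)
B→C: 232.6 km  (cumulative 295.1 km)
Cumulative distance at C ≈ 295 km.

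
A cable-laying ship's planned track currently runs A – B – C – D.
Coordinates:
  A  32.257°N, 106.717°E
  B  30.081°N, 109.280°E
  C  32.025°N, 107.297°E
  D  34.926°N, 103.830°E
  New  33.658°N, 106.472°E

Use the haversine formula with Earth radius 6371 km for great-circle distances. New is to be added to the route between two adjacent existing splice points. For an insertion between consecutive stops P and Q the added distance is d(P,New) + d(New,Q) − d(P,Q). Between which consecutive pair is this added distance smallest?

between C and D

Added distance for inserting New between each consecutive pair:
A–B: 291.9 km
B–C: 388.2 km
C–D: 22.5 km
Smallest added distance is 22.5 km, inserting between C and D.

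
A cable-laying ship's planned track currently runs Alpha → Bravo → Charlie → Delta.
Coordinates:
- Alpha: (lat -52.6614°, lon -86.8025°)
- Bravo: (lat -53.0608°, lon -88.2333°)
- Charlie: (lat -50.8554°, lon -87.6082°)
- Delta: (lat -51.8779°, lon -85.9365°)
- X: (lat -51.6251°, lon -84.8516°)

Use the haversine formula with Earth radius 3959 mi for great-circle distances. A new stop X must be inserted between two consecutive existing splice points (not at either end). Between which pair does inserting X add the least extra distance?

Added distance for inserting X between each consecutive pair:
Alpha–Bravo: 217.5 mi
Bravo–Charlie: 149.7 mi
Charlie–Delta: 79.2 mi
Smallest added distance is 79.2 mi, inserting between Charlie and Delta.

between Charlie and Delta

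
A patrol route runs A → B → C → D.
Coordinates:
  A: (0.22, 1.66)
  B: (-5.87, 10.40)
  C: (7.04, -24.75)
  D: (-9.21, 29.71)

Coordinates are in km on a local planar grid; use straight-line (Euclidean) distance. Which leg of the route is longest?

Leg distances:
A→B: 10.7 km
B→C: 37.4 km
C→D: 56.8 km
The longest leg is C–D at 56.8 km.

C–D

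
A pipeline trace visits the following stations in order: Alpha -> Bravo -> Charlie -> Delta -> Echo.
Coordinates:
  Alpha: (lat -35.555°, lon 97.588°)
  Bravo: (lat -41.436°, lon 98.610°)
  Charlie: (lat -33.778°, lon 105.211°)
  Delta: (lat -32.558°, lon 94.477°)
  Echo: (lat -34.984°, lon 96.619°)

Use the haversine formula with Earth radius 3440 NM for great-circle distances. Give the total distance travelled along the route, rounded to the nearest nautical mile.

1638 NM

Leg distances:
Alpha→Bravo: 356.3 NM  (cumulative 356.3 NM)
Bravo→Charlie: 556.4 NM  (cumulative 912.7 NM)
Charlie→Delta: 544.2 NM  (cumulative 1456.8 NM)
Delta→Echo: 180.7 NM  (cumulative 1637.5 NM)
Total route length ≈ 1638 NM.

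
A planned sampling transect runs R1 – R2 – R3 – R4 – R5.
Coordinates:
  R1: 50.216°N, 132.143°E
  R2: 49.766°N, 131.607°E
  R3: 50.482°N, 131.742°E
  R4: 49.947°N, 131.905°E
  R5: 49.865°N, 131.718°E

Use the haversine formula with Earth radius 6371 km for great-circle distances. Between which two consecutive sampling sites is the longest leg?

R2–R3

Leg distances:
R1→R2: 63.0 km
R2→R3: 80.2 km
R3→R4: 60.6 km
R4→R5: 16.2 km
The longest leg is R2–R3 at 80.2 km.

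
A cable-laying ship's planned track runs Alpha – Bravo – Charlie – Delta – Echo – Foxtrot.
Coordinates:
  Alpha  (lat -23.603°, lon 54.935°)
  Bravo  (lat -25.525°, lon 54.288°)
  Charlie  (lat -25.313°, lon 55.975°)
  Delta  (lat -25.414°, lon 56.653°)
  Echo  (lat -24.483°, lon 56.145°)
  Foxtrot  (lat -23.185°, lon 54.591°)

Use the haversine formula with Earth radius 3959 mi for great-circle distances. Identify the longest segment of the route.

Alpha–Bravo

Leg distances:
Alpha→Bravo: 138.9 mi
Bravo→Charlie: 106.3 mi
Charlie→Delta: 42.9 mi
Delta→Echo: 71.8 mi
Echo→Foxtrot: 133.0 mi
The longest leg is Alpha–Bravo at 138.9 mi.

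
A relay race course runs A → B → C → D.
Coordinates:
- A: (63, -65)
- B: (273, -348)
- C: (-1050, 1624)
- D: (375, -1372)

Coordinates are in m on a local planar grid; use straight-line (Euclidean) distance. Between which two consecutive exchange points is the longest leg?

C–D

Leg distances:
A→B: 352.4 m
B→C: 2374.7 m
C→D: 3317.6 m
The longest leg is C–D at 3317.6 m.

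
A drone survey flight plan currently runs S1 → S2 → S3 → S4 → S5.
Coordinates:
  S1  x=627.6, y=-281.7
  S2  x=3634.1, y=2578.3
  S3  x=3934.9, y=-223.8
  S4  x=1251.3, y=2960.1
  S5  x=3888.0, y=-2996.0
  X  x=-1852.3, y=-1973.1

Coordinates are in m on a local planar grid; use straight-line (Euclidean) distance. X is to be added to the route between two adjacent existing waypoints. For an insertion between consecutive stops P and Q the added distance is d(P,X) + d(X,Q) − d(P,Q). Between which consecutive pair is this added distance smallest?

between S4 and S5

Added distance for inserting X between each consecutive pair:
S1–S2: 5980.8 m
S2–S3: 10356.1 m
S3–S4: 7710.1 m
S4–S5: 5145.4 m
Smallest added distance is 5145.4 m, inserting between S4 and S5.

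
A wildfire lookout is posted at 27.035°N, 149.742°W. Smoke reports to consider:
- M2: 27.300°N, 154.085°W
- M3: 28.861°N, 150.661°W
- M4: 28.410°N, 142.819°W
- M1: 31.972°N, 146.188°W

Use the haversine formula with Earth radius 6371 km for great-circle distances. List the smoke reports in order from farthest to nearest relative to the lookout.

M4, M1, M2, M3

Distance from the lookout at 27.035°N, 149.742°W to each:
M4 28.410°N, 142.819°W: 698.3 km
M1 31.972°N, 146.188°W: 647.7 km
M2 27.300°N, 154.085°W: 430.6 km
M3 28.861°N, 150.661°W: 222.2 km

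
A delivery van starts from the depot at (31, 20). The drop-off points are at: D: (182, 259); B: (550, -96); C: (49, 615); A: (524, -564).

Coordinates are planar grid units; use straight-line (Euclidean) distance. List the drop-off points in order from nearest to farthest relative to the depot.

Distance from the depot at (31, 20) to each:
D (182, 259): 282.7
B (550, -96): 531.8
C (49, 615): 595.3
A (524, -564): 764.3

D, B, C, A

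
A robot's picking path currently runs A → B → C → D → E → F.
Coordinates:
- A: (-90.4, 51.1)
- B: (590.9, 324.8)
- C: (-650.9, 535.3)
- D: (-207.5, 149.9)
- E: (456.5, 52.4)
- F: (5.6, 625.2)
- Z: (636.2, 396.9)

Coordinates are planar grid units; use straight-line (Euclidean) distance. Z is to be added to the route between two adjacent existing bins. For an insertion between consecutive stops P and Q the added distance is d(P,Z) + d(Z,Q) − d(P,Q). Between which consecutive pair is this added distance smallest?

between B and C

Added distance for inserting Z between each consecutive pair:
A–B: 155.6
B–C: 120.2
C–D: 1586.1
D–E: 596.5
E–F: 330.2
Smallest added distance is 120.2, inserting between B and C.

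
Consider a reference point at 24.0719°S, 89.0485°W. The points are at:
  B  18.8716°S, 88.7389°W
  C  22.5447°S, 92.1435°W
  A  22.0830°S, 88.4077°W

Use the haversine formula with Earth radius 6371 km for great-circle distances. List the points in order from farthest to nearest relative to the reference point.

Distances from the reference point:
B 18.8716°S, 88.7389°W: 579.1 km
C 22.5447°S, 92.1435°W: 358.8 km
A 22.0830°S, 88.4077°W: 230.7 km

B, C, A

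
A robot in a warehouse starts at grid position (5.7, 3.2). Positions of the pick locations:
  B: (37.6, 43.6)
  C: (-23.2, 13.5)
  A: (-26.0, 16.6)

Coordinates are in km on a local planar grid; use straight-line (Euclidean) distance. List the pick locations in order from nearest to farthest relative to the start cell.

Computing each straight-line distance from (5.7, 3.2):
C (-23.2, 13.5): 30.7 km
A (-26.0, 16.6): 34.4 km
B (37.6, 43.6): 51.5 km

C, A, B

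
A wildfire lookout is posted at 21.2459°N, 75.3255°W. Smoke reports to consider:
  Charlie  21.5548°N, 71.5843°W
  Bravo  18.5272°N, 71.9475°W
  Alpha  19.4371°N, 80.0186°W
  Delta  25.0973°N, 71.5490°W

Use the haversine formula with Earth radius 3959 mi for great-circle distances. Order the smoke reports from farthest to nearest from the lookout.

Delta, Alpha, Bravo, Charlie

Distance from the lookout at 21.2459°N, 75.3255°W to each:
Delta 25.0973°N, 71.5490°W: 358.2 mi
Alpha 19.4371°N, 80.0186°W: 328.7 mi
Bravo 18.5272°N, 71.9475°W: 288.9 mi
Charlie 21.5548°N, 71.5843°W: 241.6 mi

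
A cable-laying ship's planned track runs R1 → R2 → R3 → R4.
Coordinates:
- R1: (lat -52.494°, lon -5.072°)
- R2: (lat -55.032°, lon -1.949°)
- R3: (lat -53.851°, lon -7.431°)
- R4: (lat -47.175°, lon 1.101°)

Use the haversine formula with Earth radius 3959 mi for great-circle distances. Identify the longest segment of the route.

Leg distances:
R1→R2: 216.8 mi
R2→R3: 234.8 mi
R3→R4: 593.6 mi
The longest leg is R3–R4 at 593.6 mi.

R3–R4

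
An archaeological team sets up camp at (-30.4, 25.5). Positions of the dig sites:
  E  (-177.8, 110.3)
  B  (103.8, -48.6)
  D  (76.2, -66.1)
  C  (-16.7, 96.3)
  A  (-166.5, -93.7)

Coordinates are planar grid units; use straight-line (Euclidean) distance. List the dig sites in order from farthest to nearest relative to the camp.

A, E, B, D, C

Distance from the camp at (-30.4, 25.5) to each:
A (-166.5, -93.7): 180.9
E (-177.8, 110.3): 170.1
B (103.8, -48.6): 153.3
D (76.2, -66.1): 140.5
C (-16.7, 96.3): 72.1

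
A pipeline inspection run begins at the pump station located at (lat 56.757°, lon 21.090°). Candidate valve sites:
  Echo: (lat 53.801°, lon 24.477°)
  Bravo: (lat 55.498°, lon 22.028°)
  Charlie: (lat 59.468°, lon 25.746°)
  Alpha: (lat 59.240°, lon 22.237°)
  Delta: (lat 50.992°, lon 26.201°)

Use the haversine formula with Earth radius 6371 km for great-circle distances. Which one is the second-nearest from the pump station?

Distance to each, sorted:
Bravo: 151.6 km
Alpha: 284.2 km
Echo: 392.4 km
Charlie: 406.8 km
Delta: 722.9 km
The second-nearest is Alpha at 284.2 km.

Alpha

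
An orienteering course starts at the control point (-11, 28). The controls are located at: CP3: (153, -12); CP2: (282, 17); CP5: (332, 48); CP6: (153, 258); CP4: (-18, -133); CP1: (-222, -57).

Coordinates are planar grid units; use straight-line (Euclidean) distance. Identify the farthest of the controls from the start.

CP5

Distance to each, sorted:
CP5: 343.6
CP2: 293.2
CP6: 282.5
CP1: 227.5
CP3: 168.8
CP4: 161.2
The farthest is CP5 at 343.6.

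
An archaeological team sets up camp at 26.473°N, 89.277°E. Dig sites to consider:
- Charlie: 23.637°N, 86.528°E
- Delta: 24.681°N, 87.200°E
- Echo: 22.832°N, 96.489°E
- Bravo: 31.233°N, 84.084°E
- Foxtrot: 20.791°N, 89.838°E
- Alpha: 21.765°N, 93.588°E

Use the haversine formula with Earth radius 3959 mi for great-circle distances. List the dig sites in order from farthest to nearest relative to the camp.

Computing each great-circle distance from 26.473°N, 89.277°E:
Echo 22.832°N, 96.489°E: 517.9 mi
Bravo 31.233°N, 84.084°E: 454.8 mi
Alpha 21.765°N, 93.588°E: 423.9 mi
Foxtrot 20.791°N, 89.838°E: 394.2 mi
Charlie 23.637°N, 86.528°E: 260.8 mi
Delta 24.681°N, 87.200°E: 179.1 mi

Echo, Bravo, Alpha, Foxtrot, Charlie, Delta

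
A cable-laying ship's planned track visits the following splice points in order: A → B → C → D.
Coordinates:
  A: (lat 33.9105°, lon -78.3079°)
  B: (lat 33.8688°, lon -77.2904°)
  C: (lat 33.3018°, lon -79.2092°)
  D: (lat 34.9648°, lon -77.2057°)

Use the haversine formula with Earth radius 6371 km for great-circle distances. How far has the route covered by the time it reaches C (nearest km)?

Leg distances:
A→B: 94.0 km  (cumulative 94.0 km)
B→C: 188.6 km  (cumulative 282.6 km)
Cumulative distance at C ≈ 283 km.

283 km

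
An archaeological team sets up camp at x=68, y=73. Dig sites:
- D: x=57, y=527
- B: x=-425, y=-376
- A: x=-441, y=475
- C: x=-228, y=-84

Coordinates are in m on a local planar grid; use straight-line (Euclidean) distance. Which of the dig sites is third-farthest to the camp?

D

Distances from the camp (x=68, y=73):
B: 666.8 m
A: 648.6 m
D: 454.1 m
C: 335.1 m
The third-farthest is D at 454.1 m.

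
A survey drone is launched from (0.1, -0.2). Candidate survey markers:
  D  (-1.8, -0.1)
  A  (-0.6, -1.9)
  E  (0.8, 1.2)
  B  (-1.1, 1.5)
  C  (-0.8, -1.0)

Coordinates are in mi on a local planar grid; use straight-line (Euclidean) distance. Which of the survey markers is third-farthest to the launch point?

A

Distances from the launch point ((0.1, -0.2)):
B: 2.1 mi
D: 1.9 mi
A: 1.8 mi
E: 1.6 mi
C: 1.2 mi
The third-farthest is A at 1.8 mi.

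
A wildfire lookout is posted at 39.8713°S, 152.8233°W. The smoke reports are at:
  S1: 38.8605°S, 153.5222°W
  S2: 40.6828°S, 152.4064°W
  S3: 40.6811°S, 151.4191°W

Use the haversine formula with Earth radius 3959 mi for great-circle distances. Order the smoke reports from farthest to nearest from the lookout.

Distance from the lookout at 39.8713°S, 152.8233°W to each:
S3 40.6811°S, 151.4191°W: 92.8 mi
S1 38.8605°S, 153.5222°W: 79.2 mi
S2 40.6828°S, 152.4064°W: 60.2 mi

S3, S1, S2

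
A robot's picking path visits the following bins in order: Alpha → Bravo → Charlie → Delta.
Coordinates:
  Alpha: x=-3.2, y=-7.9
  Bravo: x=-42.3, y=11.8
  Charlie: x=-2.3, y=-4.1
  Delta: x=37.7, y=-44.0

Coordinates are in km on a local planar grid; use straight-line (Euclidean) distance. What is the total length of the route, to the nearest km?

Leg distances:
Alpha→Bravo: 43.8 km  (cumulative 43.8 km)
Bravo→Charlie: 43.0 km  (cumulative 86.8 km)
Charlie→Delta: 56.5 km  (cumulative 143.3 km)
Total route length ≈ 143 km.

143 km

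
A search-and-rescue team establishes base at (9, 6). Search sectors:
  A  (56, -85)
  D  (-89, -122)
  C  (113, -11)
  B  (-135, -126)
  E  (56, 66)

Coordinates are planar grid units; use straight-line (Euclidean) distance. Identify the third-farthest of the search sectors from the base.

C

Distance to each, sorted:
B: 195.3
D: 161.2
C: 105.4
A: 102.4
E: 76.2
The third-farthest is C at 105.4.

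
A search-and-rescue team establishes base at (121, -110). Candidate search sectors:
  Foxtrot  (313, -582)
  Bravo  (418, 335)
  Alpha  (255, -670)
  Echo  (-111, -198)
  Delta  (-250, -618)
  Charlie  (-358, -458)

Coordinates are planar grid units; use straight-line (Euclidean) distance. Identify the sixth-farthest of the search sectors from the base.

Distance to each, sorted:
Delta: 629.1
Charlie: 592.1
Alpha: 575.8
Bravo: 535.0
Foxtrot: 509.6
Echo: 248.1
The sixth-farthest is Echo at 248.1.

Echo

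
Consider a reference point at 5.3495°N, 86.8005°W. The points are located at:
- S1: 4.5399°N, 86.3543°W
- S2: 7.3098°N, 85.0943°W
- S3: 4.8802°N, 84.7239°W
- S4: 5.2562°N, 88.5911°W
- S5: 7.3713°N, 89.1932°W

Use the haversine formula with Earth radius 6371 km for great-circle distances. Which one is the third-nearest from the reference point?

Distance to each, sorted:
S1: 102.7 km
S4: 198.5 km
S3: 235.8 km
S2: 288.2 km
S5: 347.1 km
The third-nearest is S3 at 235.8 km.

S3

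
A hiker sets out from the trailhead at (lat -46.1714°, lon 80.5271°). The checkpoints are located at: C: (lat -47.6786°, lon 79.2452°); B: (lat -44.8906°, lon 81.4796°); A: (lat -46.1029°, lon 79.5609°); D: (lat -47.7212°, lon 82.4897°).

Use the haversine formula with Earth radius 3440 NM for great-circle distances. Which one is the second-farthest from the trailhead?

Distances from the trailhead ((lat -46.1714°, lon 80.5271°)):
D: 123.0 NM
C: 104.6 NM
B: 86.7 NM
A: 40.4 NM
The second-farthest is C at 104.6 NM.

C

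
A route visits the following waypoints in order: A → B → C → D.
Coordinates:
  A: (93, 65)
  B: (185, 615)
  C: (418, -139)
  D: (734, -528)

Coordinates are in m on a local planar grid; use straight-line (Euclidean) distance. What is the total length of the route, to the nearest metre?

1848 m

Leg distances:
A→B: 557.6 m  (cumulative 557.6 m)
B→C: 789.2 m  (cumulative 1346.8 m)
C→D: 501.2 m  (cumulative 1848.0 m)
Total route length ≈ 1848 m.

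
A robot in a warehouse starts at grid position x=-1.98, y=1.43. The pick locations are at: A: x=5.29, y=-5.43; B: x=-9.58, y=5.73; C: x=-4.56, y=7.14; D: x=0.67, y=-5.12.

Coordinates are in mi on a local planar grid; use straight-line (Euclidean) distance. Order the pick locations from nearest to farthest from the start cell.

Computing each straight-line distance from x=-1.98, y=1.43:
C x=-4.56, y=7.14: 6.3 mi
D x=0.67, y=-5.12: 7.1 mi
B x=-9.58, y=5.73: 8.7 mi
A x=5.29, y=-5.43: 10.0 mi

C, D, B, A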